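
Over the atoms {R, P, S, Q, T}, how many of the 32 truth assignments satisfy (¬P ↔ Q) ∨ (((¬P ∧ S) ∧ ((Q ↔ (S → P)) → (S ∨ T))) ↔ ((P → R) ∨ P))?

Initial set: {((¬P ↔ Q) ∨ (((¬P ∧ S) ∧ ((Q ↔ (S → P)) → (S ∨ T))) ↔ ((P → R) ∨ P)))}.
((¬P ↔ Q) ∨ (((¬P ∧ S) ∧ ((Q ↔ (S → P)) → (S ∨ T))) ↔ ((P → R) ∨ P))): β-rule — branch into (¬P ↔ Q)  //  (((¬P ∧ S) ∧ ((Q ↔ (S → P)) → (S ∨ T))) ↔ ((P → R) ∨ P)).
  branch 1 (add (¬P ↔ Q)):
    (¬P ↔ Q): β-rule — branch into ¬P, Q  //  ¬¬P, ¬Q.
      branch 1.1 (add ¬P, Q):
        ○ open, literals {P=0, Q=1}.
      branch 1.2 (add ¬¬P, ¬Q):
        ○ open, literals {P=1, Q=0}.
  branch 2 (add (((¬P ∧ S) ∧ ((Q ↔ (S → P)) → (S ∨ T))) ↔ ((P → R) ∨ P))):
    (((¬P ∧ S) ∧ ((Q ↔ (S → P)) → (S ∨ T))) ↔ ((P → R) ∨ P)): β-rule — branch into ((¬P ∧ S) ∧ ((Q ↔ (S → P)) → (S ∨ T))), ((P → R) ∨ P)  //  ¬((¬P ∧ S) ∧ ((Q ↔ (S → P)) → (S ∨ T))), ¬((P → R) ∨ P).
      branch 2.1 (add ((¬P ∧ S) ∧ ((Q ↔ (S → P)) → (S ∨ T))), ((P → R) ∨ P)):
        ((¬P ∧ S) ∧ ((Q ↔ (S → P)) → (S ∨ T))): α-rule — add (¬P ∧ S), ((Q ↔ (S → P)) → (S ∨ T)).
        (¬P ∧ S): α-rule — add ¬P, S.
        ((P → R) ∨ P): β-rule — branch into (P → R)  //  P.
          branch 2.1.1 (add (P → R)):
            ((Q ↔ (S → P)) → (S ∨ T)): β-rule — branch into ¬(Q ↔ (S → P))  //  (S ∨ T).
              branch 2.1.1.1 (add ¬(Q ↔ (S → P))):
                (P → R): β-rule — branch into ¬P  //  R.
                  branch 2.1.1.1.1 (add ¬P):
                    ¬(Q ↔ (S → P)): β-rule — branch into Q, ¬(S → P)  //  ¬Q, (S → P).
                      branch 2.1.1.1.1.1 (add Q, ¬(S → P)):
                        ¬(S → P): α-rule — add S, ¬P.
                        ○ open, literals {P=0, Q=1, S=1}.
                      branch 2.1.1.1.1.2 (add ¬Q, (S → P)):
                        (S → P): β-rule — branch into ¬S  //  P.
                          branch 2.1.1.1.1.2.1 (add ¬S):
                            × closes — contains both S and ¬S.
                          branch 2.1.1.1.1.2.2 (add P):
                            × closes — contains both P and ¬P.
                  branch 2.1.1.1.2 (add R):
                    ¬(Q ↔ (S → P)): β-rule — branch into Q, ¬(S → P)  //  ¬Q, (S → P).
                      branch 2.1.1.1.2.1 (add Q, ¬(S → P)):
                        ¬(S → P): α-rule — add S, ¬P.
                        ○ open, literals {P=0, Q=1, R=1, S=1}.
                      branch 2.1.1.1.2.2 (add ¬Q, (S → P)):
                        (S → P): β-rule — branch into ¬S  //  P.
                          branch 2.1.1.1.2.2.1 (add ¬S):
                            × closes — contains both S and ¬S.
                          branch 2.1.1.1.2.2.2 (add P):
                            × closes — contains both P and ¬P.
              branch 2.1.1.2 (add (S ∨ T)):
                (P → R): β-rule — branch into ¬P  //  R.
                  branch 2.1.1.2.1 (add ¬P):
                    (S ∨ T): β-rule — branch into S  //  T.
                      branch 2.1.1.2.1.1 (add S):
                        ○ open, literals {P=0, S=1}.
                      branch 2.1.1.2.1.2 (add T):
                        ○ open, literals {P=0, S=1, T=1}.
                  branch 2.1.1.2.2 (add R):
                    (S ∨ T): β-rule — branch into S  //  T.
                      branch 2.1.1.2.2.1 (add S):
                        ○ open, literals {P=0, R=1, S=1}.
                      branch 2.1.1.2.2.2 (add T):
                        ○ open, literals {P=0, R=1, S=1, T=1}.
          branch 2.1.2 (add P):
            × closes — contains both P and ¬P.
      branch 2.2 (add ¬((¬P ∧ S) ∧ ((Q ↔ (S → P)) → (S ∨ T))), ¬((P → R) ∨ P)):
        ¬((P → R) ∨ P): α-rule — add ¬(P → R), ¬P.
        ¬(P → R): α-rule — add P, ¬R.
        × closes — contains both P and ¬P.
6 branches closed, 8 open.
Each open branch fixes some atoms; the unmentioned ones are free. Counting distinct full assignments: branch {P=0, Q=1} (R, S, T) contributes 8 new; branch {P=1, Q=0} (R, S, T) contributes 8 new; branch {P=0, Q=1, S=1} (R, T) contributes 0 new; branch {P=0, Q=1, R=1, S=1} (T) contributes 0 new; branch {P=0, S=1} (R, Q, T) contributes 4 new; branch {P=0, S=1, T=1} (R, Q) contributes 0 new; branch {P=0, R=1, S=1} (Q, T) contributes 0 new; branch {P=0, R=1, S=1, T=1} (Q) contributes 0 new. Total: 20.

20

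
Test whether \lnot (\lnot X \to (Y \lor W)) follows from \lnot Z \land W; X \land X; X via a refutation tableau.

Initial set: {T (\lnot Z \land W); T (X \land X); T X; F \lnot (\lnot X \to (Y \lor W))}.
T (\lnot Z \land W): α-rule — add T \lnot Z, T W.
T (X \land X): α-rule — add T X, T X.
F \lnot (\lnot X \to (Y \lor W)): β-rule — branch into F \lnot X  //  T (Y \lor W).
  branch 1 (add F \lnot X):
    ○ open, literals {W=1, X=1, Z=0}.
  branch 2 (add T (Y \lor W)):
    T (Y \lor W): β-rule — branch into T Y  //  T W.
      branch 2.1 (add T Y):
        ○ open, literals {W=1, X=1, Y=1, Z=0}.
      branch 2.2 (add T W):
        ○ open, literals {W=1, X=1, Z=0}.
0 branches closed, 3 open.
An open branch gives a countermodel: W=1, X=1, Z=0 (unmentioned atoms arbitrary); the premises hold there but the conclusion fails.

No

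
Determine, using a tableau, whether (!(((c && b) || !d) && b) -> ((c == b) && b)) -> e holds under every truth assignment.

Not valid

Assume the negation and expand:
Initial set: {!((!(((c && b) || !d) && b) -> ((c == b) && b)) -> e)}.
!((!(((c && b) || !d) && b) -> ((c == b) && b)) -> e): α-rule — add (!(((c && b) || !d) && b) -> ((c == b) && b)), !e.
(!(((c && b) || !d) && b) -> ((c == b) && b)): β-rule — branch into !!(((c && b) || !d) && b)  //  ((c == b) && b).
  branch 1 (add !!(((c && b) || !d) && b)):
    !!(((c && b) || !d) && b): α-rule — add ((c && b) || !d), b.
    ((c && b) || !d): β-rule — branch into (c && b)  //  !d.
      branch 1.1 (add (c && b)):
        (c && b): α-rule — add c, b.
        ○ open, literals {b=true, c=true, e=false}.
      branch 1.2 (add !d):
        ○ open, literals {b=true, d=false, e=false}.
  branch 2 (add ((c == b) && b)):
    ((c == b) && b): α-rule — add (c == b), b.
    (c == b): β-rule — branch into c, b  //  !c, !b.
      branch 2.1 (add c, b):
        ○ open, literals {b=true, c=true, e=false}.
      branch 2.2 (add !c, !b):
        × closes — contains both b and !b.
1 branch closed, 3 open.
An open branch gives a countermodel: b=true, c=true, e=false (unmentioned atoms arbitrary); under it the original formula is false.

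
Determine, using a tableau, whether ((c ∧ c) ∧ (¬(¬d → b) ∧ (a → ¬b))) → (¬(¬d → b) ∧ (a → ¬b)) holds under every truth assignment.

Valid

Assume the negation and expand:
Initial set: {¬(((c ∧ c) ∧ (¬(¬d → b) ∧ (a → ¬b))) → (¬(¬d → b) ∧ (a → ¬b)))}.
¬(((c ∧ c) ∧ (¬(¬d → b) ∧ (a → ¬b))) → (¬(¬d → b) ∧ (a → ¬b))): α-rule — add ((c ∧ c) ∧ (¬(¬d → b) ∧ (a → ¬b))), ¬(¬(¬d → b) ∧ (a → ¬b)).
((c ∧ c) ∧ (¬(¬d → b) ∧ (a → ¬b))): α-rule — add (c ∧ c), (¬(¬d → b) ∧ (a → ¬b)).
(c ∧ c): α-rule — add c, c.
(¬(¬d → b) ∧ (a → ¬b)): α-rule — add ¬(¬d → b), (a → ¬b).
¬(¬d → b): α-rule — add ¬d, ¬b.
¬(¬(¬d → b) ∧ (a → ¬b)): β-rule — branch into ¬¬(¬d → b)  //  ¬(a → ¬b).
  branch 1 (add ¬¬(¬d → b)):
    (a → ¬b): β-rule — branch into ¬a  //  ¬b.
      branch 1.1 (add ¬a):
        ¬¬(¬d → b): β-rule — branch into ¬¬d  //  b.
          branch 1.1.1 (add ¬¬d):
            × closes — contains both d and ¬d.
          branch 1.1.2 (add b):
            × closes — contains both b and ¬b.
      branch 1.2 (add ¬b):
        ¬¬(¬d → b): β-rule — branch into ¬¬d  //  b.
          branch 1.2.1 (add ¬¬d):
            × closes — contains both d and ¬d.
          branch 1.2.2 (add b):
            × closes — contains both b and ¬b.
  branch 2 (add ¬(a → ¬b)):
    ¬(a → ¬b): α-rule — add a, ¬¬b.
    × closes — contains both b and ¬b.
All 5 branches close.
Every branch closed, so the negation is unsatisfiable and the formula is valid.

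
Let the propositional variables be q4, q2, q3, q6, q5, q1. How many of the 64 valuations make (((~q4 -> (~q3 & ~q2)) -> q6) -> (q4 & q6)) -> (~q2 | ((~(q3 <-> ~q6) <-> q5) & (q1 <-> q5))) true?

Initial set: {((((~q4 -> (~q3 & ~q2)) -> q6) -> (q4 & q6)) -> (~q2 | ((~(q3 <-> ~q6) <-> q5) & (q1 <-> q5))))}.
((((~q4 -> (~q3 & ~q2)) -> q6) -> (q4 & q6)) -> (~q2 | ((~(q3 <-> ~q6) <-> q5) & (q1 <-> q5)))): β-rule — branch into ~(((~q4 -> (~q3 & ~q2)) -> q6) -> (q4 & q6))  //  (~q2 | ((~(q3 <-> ~q6) <-> q5) & (q1 <-> q5))).
  branch 1 (add ~(((~q4 -> (~q3 & ~q2)) -> q6) -> (q4 & q6))):
    ~(((~q4 -> (~q3 & ~q2)) -> q6) -> (q4 & q6)): α-rule — add ((~q4 -> (~q3 & ~q2)) -> q6), ~(q4 & q6).
    ((~q4 -> (~q3 & ~q2)) -> q6): β-rule — branch into ~(~q4 -> (~q3 & ~q2))  //  q6.
      branch 1.1 (add ~(~q4 -> (~q3 & ~q2))):
        ~(~q4 -> (~q3 & ~q2)): α-rule — add ~q4, ~(~q3 & ~q2).
        ~(q4 & q6): β-rule — branch into ~q4  //  ~q6.
          branch 1.1.1 (add ~q4):
            ~(~q3 & ~q2): β-rule — branch into ~~q3  //  ~~q2.
              branch 1.1.1.1 (add ~~q3):
                ○ open, literals {q3=T, q4=F}.
              branch 1.1.1.2 (add ~~q2):
                ○ open, literals {q2=T, q4=F}.
          branch 1.1.2 (add ~q6):
            ~(~q3 & ~q2): β-rule — branch into ~~q3  //  ~~q2.
              branch 1.1.2.1 (add ~~q3):
                ○ open, literals {q3=T, q4=F, q6=F}.
              branch 1.1.2.2 (add ~~q2):
                ○ open, literals {q2=T, q4=F, q6=F}.
      branch 1.2 (add q6):
        ~(q4 & q6): β-rule — branch into ~q4  //  ~q6.
          branch 1.2.1 (add ~q4):
            ○ open, literals {q4=F, q6=T}.
          branch 1.2.2 (add ~q6):
            × closes — contains both q6 and ~q6.
  branch 2 (add (~q2 | ((~(q3 <-> ~q6) <-> q5) & (q1 <-> q5)))):
    (~q2 | ((~(q3 <-> ~q6) <-> q5) & (q1 <-> q5))): β-rule — branch into ~q2  //  ((~(q3 <-> ~q6) <-> q5) & (q1 <-> q5)).
      branch 2.1 (add ~q2):
        ○ open, literals {q2=F}.
      branch 2.2 (add ((~(q3 <-> ~q6) <-> q5) & (q1 <-> q5))):
        ((~(q3 <-> ~q6) <-> q5) & (q1 <-> q5)): α-rule — add (~(q3 <-> ~q6) <-> q5), (q1 <-> q5).
        (~(q3 <-> ~q6) <-> q5): β-rule — branch into ~(q3 <-> ~q6), q5  //  ~~(q3 <-> ~q6), ~q5.
          branch 2.2.1 (add ~(q3 <-> ~q6), q5):
            (q1 <-> q5): β-rule — branch into q1, q5  //  ~q1, ~q5.
              branch 2.2.1.1 (add q1, q5):
                ~(q3 <-> ~q6): β-rule — branch into q3, ~~q6  //  ~q3, ~q6.
                  branch 2.2.1.1.1 (add q3, ~~q6):
                    ○ open, literals {q1=T, q3=T, q5=T, q6=T}.
                  branch 2.2.1.1.2 (add ~q3, ~q6):
                    ○ open, literals {q1=T, q3=F, q5=T, q6=F}.
              branch 2.2.1.2 (add ~q1, ~q5):
                × closes — contains both q5 and ~q5.
          branch 2.2.2 (add ~~(q3 <-> ~q6), ~q5):
            (q1 <-> q5): β-rule — branch into q1, q5  //  ~q1, ~q5.
              branch 2.2.2.1 (add q1, q5):
                × closes — contains both q5 and ~q5.
              branch 2.2.2.2 (add ~q1, ~q5):
                ~~(q3 <-> ~q6): β-rule — branch into q3, ~q6  //  ~q3, ~~q6.
                  branch 2.2.2.2.1 (add q3, ~q6):
                    ○ open, literals {q1=F, q3=T, q5=F, q6=F}.
                  branch 2.2.2.2.2 (add ~q3, ~~q6):
                    ○ open, literals {q1=F, q3=F, q5=F, q6=T}.
3 branches closed, 10 open.
Each open branch fixes some atoms; the unmentioned ones are free. Counting distinct full assignments: branch {q3=T, q4=F} (q2, q6, q5, q1) contributes 16 new; branch {q2=T, q4=F} (q3, q6, q5, q1) contributes 8 new; branch {q3=T, q4=F, q6=F} (q2, q5, q1) contributes 0 new; branch {q2=T, q4=F, q6=F} (q3, q5, q1) contributes 0 new; branch {q4=F, q6=T} (q2, q3, q5, q1) contributes 4 new; branch {q2=F} (q4, q3, q6, q5, q1) contributes 20 new; branch {q1=T, q3=T, q5=T, q6=T} (q4, q2) contributes 1 new; branch {q1=T, q3=F, q5=T, q6=F} (q4, q2) contributes 1 new; branch {q1=F, q3=T, q5=F, q6=F} (q4, q2) contributes 1 new; branch {q1=F, q3=F, q5=F, q6=T} (q4, q2) contributes 1 new. Total: 52.

52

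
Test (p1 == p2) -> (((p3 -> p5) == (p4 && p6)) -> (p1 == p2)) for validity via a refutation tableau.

Valid

Assume the negation and expand:
Initial set: {!((p1 == p2) -> (((p3 -> p5) == (p4 && p6)) -> (p1 == p2)))}.
!((p1 == p2) -> (((p3 -> p5) == (p4 && p6)) -> (p1 == p2))): α-rule — add (p1 == p2), !(((p3 -> p5) == (p4 && p6)) -> (p1 == p2)).
!(((p3 -> p5) == (p4 && p6)) -> (p1 == p2)): α-rule — add ((p3 -> p5) == (p4 && p6)), !(p1 == p2).
(p1 == p2): β-rule — branch into p1, p2  //  !p1, !p2.
  branch 1 (add p1, p2):
    ((p3 -> p5) == (p4 && p6)): β-rule — branch into (p3 -> p5), (p4 && p6)  //  !(p3 -> p5), !(p4 && p6).
      branch 1.1 (add (p3 -> p5), (p4 && p6)):
        (p4 && p6): α-rule — add p4, p6.
        !(p1 == p2): β-rule — branch into p1, !p2  //  !p1, p2.
          branch 1.1.1 (add p1, !p2):
            × closes — contains both p2 and !p2.
          branch 1.1.2 (add !p1, p2):
            × closes — contains both p1 and !p1.
      branch 1.2 (add !(p3 -> p5), !(p4 && p6)):
        !(p3 -> p5): α-rule — add p3, !p5.
        !(p1 == p2): β-rule — branch into p1, !p2  //  !p1, p2.
          branch 1.2.1 (add p1, !p2):
            × closes — contains both p2 and !p2.
          branch 1.2.2 (add !p1, p2):
            × closes — contains both p1 and !p1.
  branch 2 (add !p1, !p2):
    ((p3 -> p5) == (p4 && p6)): β-rule — branch into (p3 -> p5), (p4 && p6)  //  !(p3 -> p5), !(p4 && p6).
      branch 2.1 (add (p3 -> p5), (p4 && p6)):
        (p4 && p6): α-rule — add p4, p6.
        !(p1 == p2): β-rule — branch into p1, !p2  //  !p1, p2.
          branch 2.1.1 (add p1, !p2):
            × closes — contains both p1 and !p1.
          branch 2.1.2 (add !p1, p2):
            × closes — contains both p2 and !p2.
      branch 2.2 (add !(p3 -> p5), !(p4 && p6)):
        !(p3 -> p5): α-rule — add p3, !p5.
        !(p1 == p2): β-rule — branch into p1, !p2  //  !p1, p2.
          branch 2.2.1 (add p1, !p2):
            × closes — contains both p1 and !p1.
          branch 2.2.2 (add !p1, p2):
            × closes — contains both p2 and !p2.
All 8 branches close.
Every branch closed, so the negation is unsatisfiable and the formula is valid.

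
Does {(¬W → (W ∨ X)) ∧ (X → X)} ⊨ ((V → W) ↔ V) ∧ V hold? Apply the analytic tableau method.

Initial set: {((¬W → (W ∨ X)) ∧ (X → X)); ¬(((V → W) ↔ V) ∧ V)}.
((¬W → (W ∨ X)) ∧ (X → X)): α-rule — add (¬W → (W ∨ X)), (X → X).
¬(((V → W) ↔ V) ∧ V): β-rule — branch into ¬((V → W) ↔ V)  //  ¬V.
  branch 1 (add ¬((V → W) ↔ V)):
    (¬W → (W ∨ X)): β-rule — branch into ¬¬W  //  (W ∨ X).
      branch 1.1 (add ¬¬W):
        (X → X): β-rule — branch into ¬X  //  X.
          branch 1.1.1 (add ¬X):
            ¬((V → W) ↔ V): β-rule — branch into (V → W), ¬V  //  ¬(V → W), V.
              branch 1.1.1.1 (add (V → W), ¬V):
                (V → W): β-rule — branch into ¬V  //  W.
                  branch 1.1.1.1.1 (add ¬V):
                    ○ open, literals {V=F, W=T, X=F}.
                  branch 1.1.1.1.2 (add W):
                    ○ open, literals {V=F, W=T, X=F}.
              branch 1.1.1.2 (add ¬(V → W), V):
                ¬(V → W): α-rule — add V, ¬W.
                × closes — contains both W and ¬W.
          branch 1.1.2 (add X):
            ¬((V → W) ↔ V): β-rule — branch into (V → W), ¬V  //  ¬(V → W), V.
              branch 1.1.2.1 (add (V → W), ¬V):
                (V → W): β-rule — branch into ¬V  //  W.
                  branch 1.1.2.1.1 (add ¬V):
                    ○ open, literals {V=F, W=T, X=T}.
                  branch 1.1.2.1.2 (add W):
                    ○ open, literals {V=F, W=T, X=T}.
              branch 1.1.2.2 (add ¬(V → W), V):
                ¬(V → W): α-rule — add V, ¬W.
                × closes — contains both W and ¬W.
      branch 1.2 (add (W ∨ X)):
        (X → X): β-rule — branch into ¬X  //  X.
          branch 1.2.1 (add ¬X):
            ¬((V → W) ↔ V): β-rule — branch into (V → W), ¬V  //  ¬(V → W), V.
              branch 1.2.1.1 (add (V → W), ¬V):
                (W ∨ X): β-rule — branch into W  //  X.
                  branch 1.2.1.1.1 (add W):
                    (V → W): β-rule — branch into ¬V  //  W.
                      branch 1.2.1.1.1.1 (add ¬V):
                        ○ open, literals {V=F, W=T, X=F}.
                      branch 1.2.1.1.1.2 (add W):
                        ○ open, literals {V=F, W=T, X=F}.
                  branch 1.2.1.1.2 (add X):
                    × closes — contains both X and ¬X.
              branch 1.2.1.2 (add ¬(V → W), V):
                ¬(V → W): α-rule — add V, ¬W.
                (W ∨ X): β-rule — branch into W  //  X.
                  branch 1.2.1.2.1 (add W):
                    × closes — contains both W and ¬W.
                  branch 1.2.1.2.2 (add X):
                    × closes — contains both X and ¬X.
          branch 1.2.2 (add X):
            ¬((V → W) ↔ V): β-rule — branch into (V → W), ¬V  //  ¬(V → W), V.
              branch 1.2.2.1 (add (V → W), ¬V):
                (W ∨ X): β-rule — branch into W  //  X.
                  branch 1.2.2.1.1 (add W):
                    (V → W): β-rule — branch into ¬V  //  W.
                      branch 1.2.2.1.1.1 (add ¬V):
                        ○ open, literals {V=F, W=T, X=T}.
                      branch 1.2.2.1.1.2 (add W):
                        ○ open, literals {V=F, W=T, X=T}.
                  branch 1.2.2.1.2 (add X):
                    (V → W): β-rule — branch into ¬V  //  W.
                      branch 1.2.2.1.2.1 (add ¬V):
                        ○ open, literals {V=F, X=T}.
                      branch 1.2.2.1.2.2 (add W):
                        ○ open, literals {V=F, W=T, X=T}.
              branch 1.2.2.2 (add ¬(V → W), V):
                ¬(V → W): α-rule — add V, ¬W.
                (W ∨ X): β-rule — branch into W  //  X.
                  branch 1.2.2.2.1 (add W):
                    × closes — contains both W and ¬W.
                  branch 1.2.2.2.2 (add X):
                    ○ open, literals {V=T, W=F, X=T}.
  branch 2 (add ¬V):
    (¬W → (W ∨ X)): β-rule — branch into ¬¬W  //  (W ∨ X).
      branch 2.1 (add ¬¬W):
        (X → X): β-rule — branch into ¬X  //  X.
          branch 2.1.1 (add ¬X):
            ○ open, literals {V=F, W=T, X=F}.
          branch 2.1.2 (add X):
            ○ open, literals {V=F, W=T, X=T}.
      branch 2.2 (add (W ∨ X)):
        (X → X): β-rule — branch into ¬X  //  X.
          branch 2.2.1 (add ¬X):
            (W ∨ X): β-rule — branch into W  //  X.
              branch 2.2.1.1 (add W):
                ○ open, literals {V=F, W=T, X=F}.
              branch 2.2.1.2 (add X):
                × closes — contains both X and ¬X.
          branch 2.2.2 (add X):
            (W ∨ X): β-rule — branch into W  //  X.
              branch 2.2.2.1 (add W):
                ○ open, literals {V=F, W=T, X=T}.
              branch 2.2.2.2 (add X):
                ○ open, literals {V=F, X=T}.
7 branches closed, 16 open.
An open branch gives a countermodel: V=F, W=T, X=F (unmentioned atoms arbitrary); the premises hold there but the conclusion fails.

No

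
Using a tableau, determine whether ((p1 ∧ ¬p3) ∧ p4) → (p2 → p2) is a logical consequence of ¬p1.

Yes

Initial set: {¬p1; ¬(((p1 ∧ ¬p3) ∧ p4) → (p2 → p2))}.
¬(((p1 ∧ ¬p3) ∧ p4) → (p2 → p2)): α-rule — add ((p1 ∧ ¬p3) ∧ p4), ¬(p2 → p2).
((p1 ∧ ¬p3) ∧ p4): α-rule — add (p1 ∧ ¬p3), p4.
¬(p2 → p2): α-rule — add p2, ¬p2.
× closes — contains both p2 and ¬p2.
All 1 branch closes.
Every branch closed, so the premises entail the conclusion.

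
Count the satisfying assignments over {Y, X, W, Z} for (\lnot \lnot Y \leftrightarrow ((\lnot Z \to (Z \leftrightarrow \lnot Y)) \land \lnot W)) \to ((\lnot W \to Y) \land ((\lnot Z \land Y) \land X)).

7

Initial set: {((\lnot \lnot Y \leftrightarrow ((\lnot Z \to (Z \leftrightarrow \lnot Y)) \land \lnot W)) \to ((\lnot W \to Y) \land ((\lnot Z \land Y) \land X)))}.
((\lnot \lnot Y \leftrightarrow ((\lnot Z \to (Z \leftrightarrow \lnot Y)) \land \lnot W)) \to ((\lnot W \to Y) \land ((\lnot Z \land Y) \land X))): β-rule — branch into \lnot (\lnot \lnot Y \leftrightarrow ((\lnot Z \to (Z \leftrightarrow \lnot Y)) \land \lnot W))  //  ((\lnot W \to Y) \land ((\lnot Z \land Y) \land X)).
  branch 1 (add \lnot (\lnot \lnot Y \leftrightarrow ((\lnot Z \to (Z \leftrightarrow \lnot Y)) \land \lnot W))):
    \lnot (\lnot \lnot Y \leftrightarrow ((\lnot Z \to (Z \leftrightarrow \lnot Y)) \land \lnot W)): β-rule — branch into \lnot \lnot Y, \lnot ((\lnot Z \to (Z \leftrightarrow \lnot Y)) \land \lnot W)  //  \lnot \lnot \lnot Y, ((\lnot Z \to (Z \leftrightarrow \lnot Y)) \land \lnot W).
      branch 1.1 (add \lnot \lnot Y, \lnot ((\lnot Z \to (Z \leftrightarrow \lnot Y)) \land \lnot W)):
        \lnot \lnot Y: drop double negation, giving Y.
        \lnot ((\lnot Z \to (Z \leftrightarrow \lnot Y)) \land \lnot W): β-rule — branch into \lnot (\lnot Z \to (Z \leftrightarrow \lnot Y))  //  \lnot \lnot W.
          branch 1.1.1 (add \lnot (\lnot Z \to (Z \leftrightarrow \lnot Y))):
            \lnot (\lnot Z \to (Z \leftrightarrow \lnot Y)): α-rule — add \lnot Z, \lnot (Z \leftrightarrow \lnot Y).
            \lnot (Z \leftrightarrow \lnot Y): β-rule — branch into Z, \lnot \lnot Y  //  \lnot Z, \lnot Y.
              branch 1.1.1.1 (add Z, \lnot \lnot Y):
                × closes — contains both Z and \lnot Z.
              branch 1.1.1.2 (add \lnot Z, \lnot Y):
                × closes — contains both Y and \lnot Y.
          branch 1.1.2 (add \lnot \lnot W):
            ○ open, literals {W=1, Y=1}.
      branch 1.2 (add \lnot \lnot \lnot Y, ((\lnot Z \to (Z \leftrightarrow \lnot Y)) \land \lnot W)):
        \lnot \lnot \lnot Y: drop double negation, giving \lnot Y.
        ((\lnot Z \to (Z \leftrightarrow \lnot Y)) \land \lnot W): α-rule — add (\lnot Z \to (Z \leftrightarrow \lnot Y)), \lnot W.
        (\lnot Z \to (Z \leftrightarrow \lnot Y)): β-rule — branch into \lnot \lnot Z  //  (Z \leftrightarrow \lnot Y).
          branch 1.2.1 (add \lnot \lnot Z):
            ○ open, literals {W=0, Y=0, Z=1}.
          branch 1.2.2 (add (Z \leftrightarrow \lnot Y)):
            (Z \leftrightarrow \lnot Y): β-rule — branch into Z, \lnot Y  //  \lnot Z, \lnot \lnot Y.
              branch 1.2.2.1 (add Z, \lnot Y):
                ○ open, literals {W=0, Y=0, Z=1}.
              branch 1.2.2.2 (add \lnot Z, \lnot \lnot Y):
                × closes — contains both Y and \lnot Y.
  branch 2 (add ((\lnot W \to Y) \land ((\lnot Z \land Y) \land X))):
    ((\lnot W \to Y) \land ((\lnot Z \land Y) \land X)): α-rule — add (\lnot W \to Y), ((\lnot Z \land Y) \land X).
    ((\lnot Z \land Y) \land X): α-rule — add (\lnot Z \land Y), X.
    (\lnot Z \land Y): α-rule — add \lnot Z, Y.
    (\lnot W \to Y): β-rule — branch into \lnot \lnot W  //  Y.
      branch 2.1 (add \lnot \lnot W):
        ○ open, literals {W=1, X=1, Y=1, Z=0}.
      branch 2.2 (add Y):
        ○ open, literals {X=1, Y=1, Z=0}.
3 branches closed, 5 open.
Each open branch fixes some atoms; the unmentioned ones are free. Counting distinct full assignments: branch {W=1, Y=1} (X, Z) contributes 4 new; branch {W=0, Y=0, Z=1} (X) contributes 2 new; branch {W=0, Y=0, Z=1} (X) contributes 0 new; branch {W=1, X=1, Y=1, Z=0} (none free) contributes 0 new; branch {X=1, Y=1, Z=0} (W) contributes 1 new. Total: 7.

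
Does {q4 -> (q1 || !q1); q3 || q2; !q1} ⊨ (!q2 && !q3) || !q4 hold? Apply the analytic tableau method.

Initial set: {(q4 -> (q1 || !q1)); (q3 || q2); !q1; !((!q2 && !q3) || !q4)}.
!((!q2 && !q3) || !q4): α-rule — add !(!q2 && !q3), !!q4.
(q4 -> (q1 || !q1)): β-rule — branch into !q4  //  (q1 || !q1).
  branch 1 (add !q4):
    × closes — contains both q4 and !q4.
  branch 2 (add (q1 || !q1)):
    (q3 || q2): β-rule — branch into q3  //  q2.
      branch 2.1 (add q3):
        !(!q2 && !q3): β-rule — branch into !!q2  //  !!q3.
          branch 2.1.1 (add !!q2):
            (q1 || !q1): β-rule — branch into q1  //  !q1.
              branch 2.1.1.1 (add q1):
                × closes — contains both q1 and !q1.
              branch 2.1.1.2 (add !q1):
                ○ open, literals {q1=false, q2=true, q3=true, q4=true}.
          branch 2.1.2 (add !!q3):
            (q1 || !q1): β-rule — branch into q1  //  !q1.
              branch 2.1.2.1 (add q1):
                × closes — contains both q1 and !q1.
              branch 2.1.2.2 (add !q1):
                ○ open, literals {q1=false, q3=true, q4=true}.
      branch 2.2 (add q2):
        !(!q2 && !q3): β-rule — branch into !!q2  //  !!q3.
          branch 2.2.1 (add !!q2):
            (q1 || !q1): β-rule — branch into q1  //  !q1.
              branch 2.2.1.1 (add q1):
                × closes — contains both q1 and !q1.
              branch 2.2.1.2 (add !q1):
                ○ open, literals {q1=false, q2=true, q4=true}.
          branch 2.2.2 (add !!q3):
            (q1 || !q1): β-rule — branch into q1  //  !q1.
              branch 2.2.2.1 (add q1):
                × closes — contains both q1 and !q1.
              branch 2.2.2.2 (add !q1):
                ○ open, literals {q1=false, q2=true, q3=true, q4=true}.
5 branches closed, 4 open.
An open branch gives a countermodel: q1=false, q2=true, q3=true, q4=true (unmentioned atoms arbitrary); the premises hold there but the conclusion fails.

No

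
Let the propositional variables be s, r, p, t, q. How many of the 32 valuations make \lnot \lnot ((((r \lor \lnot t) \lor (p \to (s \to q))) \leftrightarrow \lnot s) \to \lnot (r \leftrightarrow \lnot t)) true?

23

Initial set: {\lnot \lnot ((((r \lor \lnot t) \lor (p \to (s \to q))) \leftrightarrow \lnot s) \to \lnot (r \leftrightarrow \lnot t))}.
\lnot \lnot ((((r \lor \lnot t) \lor (p \to (s \to q))) \leftrightarrow \lnot s) \to \lnot (r \leftrightarrow \lnot t)): drop double negation, giving ((((r \lor \lnot t) \lor (p \to (s \to q))) \leftrightarrow \lnot s) \to \lnot (r \leftrightarrow \lnot t)).
((((r \lor \lnot t) \lor (p \to (s \to q))) \leftrightarrow \lnot s) \to \lnot (r \leftrightarrow \lnot t)): β-rule — branch into \lnot (((r \lor \lnot t) \lor (p \to (s \to q))) \leftrightarrow \lnot s)  //  \lnot (r \leftrightarrow \lnot t).
  branch 1 (add \lnot (((r \lor \lnot t) \lor (p \to (s \to q))) \leftrightarrow \lnot s)):
    \lnot (((r \lor \lnot t) \lor (p \to (s \to q))) \leftrightarrow \lnot s): β-rule — branch into ((r \lor \lnot t) \lor (p \to (s \to q))), \lnot \lnot s  //  \lnot ((r \lor \lnot t) \lor (p \to (s \to q))), \lnot s.
      branch 1.1 (add ((r \lor \lnot t) \lor (p \to (s \to q))), \lnot \lnot s):
        ((r \lor \lnot t) \lor (p \to (s \to q))): β-rule — branch into (r \lor \lnot t)  //  (p \to (s \to q)).
          branch 1.1.1 (add (r \lor \lnot t)):
            (r \lor \lnot t): β-rule — branch into r  //  \lnot t.
              branch 1.1.1.1 (add r):
                ○ open, literals {r=true, s=true}.
              branch 1.1.1.2 (add \lnot t):
                ○ open, literals {s=true, t=false}.
          branch 1.1.2 (add (p \to (s \to q))):
            (p \to (s \to q)): β-rule — branch into \lnot p  //  (s \to q).
              branch 1.1.2.1 (add \lnot p):
                ○ open, literals {p=false, s=true}.
              branch 1.1.2.2 (add (s \to q)):
                (s \to q): β-rule — branch into \lnot s  //  q.
                  branch 1.1.2.2.1 (add \lnot s):
                    × closes — contains both s and \lnot s.
                  branch 1.1.2.2.2 (add q):
                    ○ open, literals {q=true, s=true}.
      branch 1.2 (add \lnot ((r \lor \lnot t) \lor (p \to (s \to q))), \lnot s):
        \lnot ((r \lor \lnot t) \lor (p \to (s \to q))): α-rule — add \lnot (r \lor \lnot t), \lnot (p \to (s \to q)).
        \lnot (r \lor \lnot t): α-rule — add \lnot r, \lnot \lnot t.
        \lnot (p \to (s \to q)): α-rule — add p, \lnot (s \to q).
        \lnot (s \to q): α-rule — add s, \lnot q.
        × closes — contains both s and \lnot s.
  branch 2 (add \lnot (r \leftrightarrow \lnot t)):
    \lnot (r \leftrightarrow \lnot t): β-rule — branch into r, \lnot \lnot t  //  \lnot r, \lnot t.
      branch 2.1 (add r, \lnot \lnot t):
        ○ open, literals {r=true, t=true}.
      branch 2.2 (add \lnot r, \lnot t):
        ○ open, literals {r=false, t=false}.
2 branches closed, 6 open.
Each open branch fixes some atoms; the unmentioned ones are free. Counting distinct full assignments: branch {r=true, s=true} (p, t, q) contributes 8 new; branch {s=true, t=false} (r, p, q) contributes 4 new; branch {p=false, s=true} (r, t, q) contributes 2 new; branch {q=true, s=true} (r, p, t) contributes 1 new; branch {r=true, t=true} (s, p, q) contributes 4 new; branch {r=false, t=false} (s, p, q) contributes 4 new. Total: 23.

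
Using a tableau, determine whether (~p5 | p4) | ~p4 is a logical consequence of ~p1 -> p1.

Initial set: {(~p1 -> p1); ~((~p5 | p4) | ~p4)}.
~((~p5 | p4) | ~p4): α-rule — add ~(~p5 | p4), ~~p4.
~(~p5 | p4): α-rule — add ~~p5, ~p4.
× closes — contains both p4 and ~p4.
All 1 branch closes.
Every branch closed, so the premises entail the conclusion.

Yes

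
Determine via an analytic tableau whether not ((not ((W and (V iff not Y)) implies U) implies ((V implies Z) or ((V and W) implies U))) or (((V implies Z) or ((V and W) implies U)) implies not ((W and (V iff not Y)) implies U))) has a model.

Initial set: {not ((not ((W and (V iff not Y)) implies U) implies ((V implies Z) or ((V and W) implies U))) or (((V implies Z) or ((V and W) implies U)) implies not ((W and (V iff not Y)) implies U)))}.
not ((not ((W and (V iff not Y)) implies U) implies ((V implies Z) or ((V and W) implies U))) or (((V implies Z) or ((V and W) implies U)) implies not ((W and (V iff not Y)) implies U))): α-rule — add not (not ((W and (V iff not Y)) implies U) implies ((V implies Z) or ((V and W) implies U))), not (((V implies Z) or ((V and W) implies U)) implies not ((W and (V iff not Y)) implies U)).
not (not ((W and (V iff not Y)) implies U) implies ((V implies Z) or ((V and W) implies U))): α-rule — add not ((W and (V iff not Y)) implies U), not ((V implies Z) or ((V and W) implies U)).
not (((V implies Z) or ((V and W) implies U)) implies not ((W and (V iff not Y)) implies U)): α-rule — add ((V implies Z) or ((V and W) implies U)), not not ((W and (V iff not Y)) implies U).
not ((W and (V iff not Y)) implies U): α-rule — add (W and (V iff not Y)), not U.
not ((V implies Z) or ((V and W) implies U)): α-rule — add not (V implies Z), not ((V and W) implies U).
(W and (V iff not Y)): α-rule — add W, (V iff not Y).
not (V implies Z): α-rule — add V, not Z.
not ((V and W) implies U): α-rule — add (V and W), not U.
(V and W): α-rule — add V, W.
((V implies Z) or ((V and W) implies U)): β-rule — branch into (V implies Z)  //  ((V and W) implies U).
  branch 1 (add (V implies Z)):
    not not ((W and (V iff not Y)) implies U): β-rule — branch into not (W and (V iff not Y))  //  U.
      branch 1.1 (add not (W and (V iff not Y))):
        (V iff not Y): β-rule — branch into V, not Y  //  not V, not not Y.
          branch 1.1.1 (add V, not Y):
            (V implies Z): β-rule — branch into not V  //  Z.
              branch 1.1.1.1 (add not V):
                × closes — contains both V and not V.
              branch 1.1.1.2 (add Z):
                × closes — contains both Z and not Z.
          branch 1.1.2 (add not V, not not Y):
            × closes — contains both V and not V.
      branch 1.2 (add U):
        × closes — contains both U and not U.
  branch 2 (add ((V and W) implies U)):
    not not ((W and (V iff not Y)) implies U): β-rule — branch into not (W and (V iff not Y))  //  U.
      branch 2.1 (add not (W and (V iff not Y))):
        (V iff not Y): β-rule — branch into V, not Y  //  not V, not not Y.
          branch 2.1.1 (add V, not Y):
            ((V and W) implies U): β-rule — branch into not (V and W)  //  U.
              branch 2.1.1.1 (add not (V and W)):
                not (W and (V iff not Y)): β-rule — branch into not W  //  not (V iff not Y).
                  branch 2.1.1.1.1 (add not W):
                    × closes — contains both W and not W.
                  branch 2.1.1.1.2 (add not (V iff not Y)):
                    not (V and W): β-rule — branch into not V  //  not W.
                      branch 2.1.1.1.2.1 (add not V):
                        × closes — contains both V and not V.
                      branch 2.1.1.1.2.2 (add not W):
                        × closes — contains both W and not W.
              branch 2.1.1.2 (add U):
                × closes — contains both U and not U.
          branch 2.1.2 (add not V, not not Y):
            × closes — contains both V and not V.
      branch 2.2 (add U):
        × closes — contains both U and not U.
All 10 branches close.
Every branch closed; the formula is unsatisfiable.

Unsatisfiable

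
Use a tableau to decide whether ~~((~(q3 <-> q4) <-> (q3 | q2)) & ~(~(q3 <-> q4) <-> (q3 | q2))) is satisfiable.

Initial set: {~~((~(q3 <-> q4) <-> (q3 | q2)) & ~(~(q3 <-> q4) <-> (q3 | q2)))}.
~~((~(q3 <-> q4) <-> (q3 | q2)) & ~(~(q3 <-> q4) <-> (q3 | q2))): drop double negation, giving ((~(q3 <-> q4) <-> (q3 | q2)) & ~(~(q3 <-> q4) <-> (q3 | q2))).
((~(q3 <-> q4) <-> (q3 | q2)) & ~(~(q3 <-> q4) <-> (q3 | q2))): α-rule — add (~(q3 <-> q4) <-> (q3 | q2)), ~(~(q3 <-> q4) <-> (q3 | q2)).
(~(q3 <-> q4) <-> (q3 | q2)): β-rule — branch into ~(q3 <-> q4), (q3 | q2)  //  ~~(q3 <-> q4), ~(q3 | q2).
  branch 1 (add ~(q3 <-> q4), (q3 | q2)):
    ~(~(q3 <-> q4) <-> (q3 | q2)): β-rule — branch into ~(q3 <-> q4), ~(q3 | q2)  //  ~~(q3 <-> q4), (q3 | q2).
      branch 1.1 (add ~(q3 <-> q4), ~(q3 | q2)):
        ~(q3 | q2): α-rule — add ~q3, ~q2.
        ~(q3 <-> q4): β-rule — branch into q3, ~q4  //  ~q3, q4.
          branch 1.1.1 (add q3, ~q4):
            × closes — contains both q3 and ~q3.
          branch 1.1.2 (add ~q3, q4):
            (q3 | q2): β-rule — branch into q3  //  q2.
              branch 1.1.2.1 (add q3):
                × closes — contains both q3 and ~q3.
              branch 1.1.2.2 (add q2):
                × closes — contains both q2 and ~q2.
      branch 1.2 (add ~~(q3 <-> q4), (q3 | q2)):
        ~(q3 <-> q4): β-rule — branch into q3, ~q4  //  ~q3, q4.
          branch 1.2.1 (add q3, ~q4):
            (q3 | q2): β-rule — branch into q3  //  q2.
              branch 1.2.1.1 (add q3):
                ~~(q3 <-> q4): β-rule — branch into q3, q4  //  ~q3, ~q4.
                  branch 1.2.1.1.1 (add q3, q4):
                    × closes — contains both q4 and ~q4.
                  branch 1.2.1.1.2 (add ~q3, ~q4):
                    × closes — contains both q3 and ~q3.
              branch 1.2.1.2 (add q2):
                ~~(q3 <-> q4): β-rule — branch into q3, q4  //  ~q3, ~q4.
                  branch 1.2.1.2.1 (add q3, q4):
                    × closes — contains both q4 and ~q4.
                  branch 1.2.1.2.2 (add ~q3, ~q4):
                    × closes — contains both q3 and ~q3.
          branch 1.2.2 (add ~q3, q4):
            (q3 | q2): β-rule — branch into q3  //  q2.
              branch 1.2.2.1 (add q3):
                × closes — contains both q3 and ~q3.
              branch 1.2.2.2 (add q2):
                ~~(q3 <-> q4): β-rule — branch into q3, q4  //  ~q3, ~q4.
                  branch 1.2.2.2.1 (add q3, q4):
                    × closes — contains both q3 and ~q3.
                  branch 1.2.2.2.2 (add ~q3, ~q4):
                    × closes — contains both q4 and ~q4.
  branch 2 (add ~~(q3 <-> q4), ~(q3 | q2)):
    ~(q3 | q2): α-rule — add ~q3, ~q2.
    ~(~(q3 <-> q4) <-> (q3 | q2)): β-rule — branch into ~(q3 <-> q4), ~(q3 | q2)  //  ~~(q3 <-> q4), (q3 | q2).
      branch 2.1 (add ~(q3 <-> q4), ~(q3 | q2)):
        ~(q3 | q2): α-rule — add ~q3, ~q2.
        ~~(q3 <-> q4): β-rule — branch into q3, q4  //  ~q3, ~q4.
          branch 2.1.1 (add q3, q4):
            × closes — contains both q3 and ~q3.
          branch 2.1.2 (add ~q3, ~q4):
            ~(q3 <-> q4): β-rule — branch into q3, ~q4  //  ~q3, q4.
              branch 2.1.2.1 (add q3, ~q4):
                × closes — contains both q3 and ~q3.
              branch 2.1.2.2 (add ~q3, q4):
                × closes — contains both q4 and ~q4.
      branch 2.2 (add ~~(q3 <-> q4), (q3 | q2)):
        ~~(q3 <-> q4): β-rule — branch into q3, q4  //  ~q3, ~q4.
          branch 2.2.1 (add q3, q4):
            × closes — contains both q3 and ~q3.
          branch 2.2.2 (add ~q3, ~q4):
            ~~(q3 <-> q4): β-rule — branch into q3, q4  //  ~q3, ~q4.
              branch 2.2.2.1 (add q3, q4):
                × closes — contains both q3 and ~q3.
              branch 2.2.2.2 (add ~q3, ~q4):
                (q3 | q2): β-rule — branch into q3  //  q2.
                  branch 2.2.2.2.1 (add q3):
                    × closes — contains both q3 and ~q3.
                  branch 2.2.2.2.2 (add q2):
                    × closes — contains both q2 and ~q2.
All 17 branches close.
Every branch closed; the formula is unsatisfiable.

Unsatisfiable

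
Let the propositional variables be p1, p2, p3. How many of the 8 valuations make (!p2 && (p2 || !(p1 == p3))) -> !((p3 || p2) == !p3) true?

8

Initial set: {T ((!p2 && (p2 || !(p1 == p3))) -> !((p3 || p2) == !p3))}.
T ((!p2 && (p2 || !(p1 == p3))) -> !((p3 || p2) == !p3)): β-rule — branch into F (!p2 && (p2 || !(p1 == p3)))  //  T !((p3 || p2) == !p3).
  branch 1 (add F (!p2 && (p2 || !(p1 == p3)))):
    F (!p2 && (p2 || !(p1 == p3))): β-rule — branch into F !p2  //  F (p2 || !(p1 == p3)).
      branch 1.1 (add F !p2):
        ○ open, literals {p2=T}.
      branch 1.2 (add F (p2 || !(p1 == p3))):
        F (p2 || !(p1 == p3)): α-rule — add F p2, F !(p1 == p3).
        F !(p1 == p3): β-rule — branch into T p1, T p3  //  F p1, F p3.
          branch 1.2.1 (add T p1, T p3):
            ○ open, literals {p1=T, p2=F, p3=T}.
          branch 1.2.2 (add F p1, F p3):
            ○ open, literals {p1=F, p2=F, p3=F}.
  branch 2 (add T !((p3 || p2) == !p3)):
    T !((p3 || p2) == !p3): β-rule — branch into T (p3 || p2), F !p3  //  F (p3 || p2), T !p3.
      branch 2.1 (add T (p3 || p2), F !p3):
        T (p3 || p2): β-rule — branch into T p3  //  T p2.
          branch 2.1.1 (add T p3):
            ○ open, literals {p3=T}.
          branch 2.1.2 (add T p2):
            ○ open, literals {p2=T, p3=T}.
      branch 2.2 (add F (p3 || p2), T !p3):
        F (p3 || p2): α-rule — add F p3, F p2.
        ○ open, literals {p2=F, p3=F}.
0 branches closed, 6 open.
Each open branch fixes some atoms; the unmentioned ones are free. Counting distinct full assignments: branch {p2=T} (p1, p3) contributes 4 new; branch {p1=T, p2=F, p3=T} (none free) contributes 1 new; branch {p1=F, p2=F, p3=F} (none free) contributes 1 new; branch {p3=T} (p1, p2) contributes 1 new; branch {p2=T, p3=T} (p1) contributes 0 new; branch {p2=F, p3=F} (p1) contributes 1 new. Total: 8.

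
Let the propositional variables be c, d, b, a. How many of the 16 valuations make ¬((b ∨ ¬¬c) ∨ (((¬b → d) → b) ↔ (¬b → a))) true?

Initial set: {¬((b ∨ ¬¬c) ∨ (((¬b → d) → b) ↔ (¬b → a)))}.
¬((b ∨ ¬¬c) ∨ (((¬b → d) → b) ↔ (¬b → a))): α-rule — add ¬(b ∨ ¬¬c), ¬(((¬b → d) → b) ↔ (¬b → a)).
¬(b ∨ ¬¬c): α-rule — add ¬b, ¬¬¬c.
¬¬¬c: drop double negation, giving ¬c.
¬(((¬b → d) → b) ↔ (¬b → a)): β-rule — branch into ((¬b → d) → b), ¬(¬b → a)  //  ¬((¬b → d) → b), (¬b → a).
  branch 1 (add ((¬b → d) → b), ¬(¬b → a)):
    ¬(¬b → a): α-rule — add ¬b, ¬a.
    ((¬b → d) → b): β-rule — branch into ¬(¬b → d)  //  b.
      branch 1.1 (add ¬(¬b → d)):
        ¬(¬b → d): α-rule — add ¬b, ¬d.
        ○ open, literals {a=0, b=0, c=0, d=0}.
      branch 1.2 (add b):
        × closes — contains both b and ¬b.
  branch 2 (add ¬((¬b → d) → b), (¬b → a)):
    ¬((¬b → d) → b): α-rule — add (¬b → d), ¬b.
    (¬b → a): β-rule — branch into ¬¬b  //  a.
      branch 2.1 (add ¬¬b):
        × closes — contains both b and ¬b.
      branch 2.2 (add a):
        (¬b → d): β-rule — branch into ¬¬b  //  d.
          branch 2.2.1 (add ¬¬b):
            × closes — contains both b and ¬b.
          branch 2.2.2 (add d):
            ○ open, literals {a=1, b=0, c=0, d=1}.
3 branches closed, 2 open.
Each open branch fixes some atoms; the unmentioned ones are free. Counting distinct full assignments: branch {a=0, b=0, c=0, d=0} (none free) contributes 1 new; branch {a=1, b=0, c=0, d=1} (none free) contributes 1 new. Total: 2.

2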